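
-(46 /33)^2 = -1.94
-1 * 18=-18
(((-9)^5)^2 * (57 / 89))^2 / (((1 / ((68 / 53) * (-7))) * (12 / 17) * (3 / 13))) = -115424134250693479564037139 / 419813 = -274941781818794271649.61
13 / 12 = 1.08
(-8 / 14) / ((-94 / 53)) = 106 / 329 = 0.32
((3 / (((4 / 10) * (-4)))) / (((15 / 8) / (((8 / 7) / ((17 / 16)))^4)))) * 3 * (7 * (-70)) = 1967.75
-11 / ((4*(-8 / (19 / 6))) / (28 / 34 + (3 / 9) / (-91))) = 795245 / 891072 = 0.89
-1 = -1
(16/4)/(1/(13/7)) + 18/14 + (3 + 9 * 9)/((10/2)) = 893/35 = 25.51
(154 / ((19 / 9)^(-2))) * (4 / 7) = 31768 / 81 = 392.20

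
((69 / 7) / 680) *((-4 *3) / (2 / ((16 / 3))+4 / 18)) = -7452 / 25585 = -0.29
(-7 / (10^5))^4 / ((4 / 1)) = 2401 / 400000000000000000000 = 0.00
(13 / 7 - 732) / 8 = -5111 / 56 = -91.27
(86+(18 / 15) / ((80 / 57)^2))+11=1561747 / 16000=97.61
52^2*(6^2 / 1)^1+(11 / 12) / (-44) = 4672511 / 48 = 97343.98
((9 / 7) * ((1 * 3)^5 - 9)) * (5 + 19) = 50544 / 7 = 7220.57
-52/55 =-0.95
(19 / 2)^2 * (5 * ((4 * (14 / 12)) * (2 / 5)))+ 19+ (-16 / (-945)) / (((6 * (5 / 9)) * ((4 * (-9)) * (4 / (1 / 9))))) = 219769199 / 255150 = 861.33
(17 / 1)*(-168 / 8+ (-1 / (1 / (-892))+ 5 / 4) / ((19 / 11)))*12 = 1923057 / 19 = 101213.53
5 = 5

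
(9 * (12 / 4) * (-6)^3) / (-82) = 71.12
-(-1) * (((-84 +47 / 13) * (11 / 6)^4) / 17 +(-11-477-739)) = -366732277 / 286416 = -1280.42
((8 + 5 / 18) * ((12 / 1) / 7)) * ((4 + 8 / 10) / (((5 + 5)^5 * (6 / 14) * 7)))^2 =149 / 41015625000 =0.00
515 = 515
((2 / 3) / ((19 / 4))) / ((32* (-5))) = -1 / 1140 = -0.00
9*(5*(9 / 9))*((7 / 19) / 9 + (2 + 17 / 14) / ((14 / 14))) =38965 / 266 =146.48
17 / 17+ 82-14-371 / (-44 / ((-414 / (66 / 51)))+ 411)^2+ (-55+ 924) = 1963426371561431 / 2093209984849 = 938.00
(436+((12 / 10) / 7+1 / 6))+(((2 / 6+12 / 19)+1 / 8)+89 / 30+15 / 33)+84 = 92142529 / 175560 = 524.85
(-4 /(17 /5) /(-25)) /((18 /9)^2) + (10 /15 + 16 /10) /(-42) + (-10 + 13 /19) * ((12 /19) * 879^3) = -7724682050296366 /1933155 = -3995893785.18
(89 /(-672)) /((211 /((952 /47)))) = -1513 /119004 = -0.01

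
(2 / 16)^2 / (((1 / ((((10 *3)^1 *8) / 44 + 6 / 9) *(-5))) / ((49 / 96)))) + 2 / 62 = -665719 / 3142656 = -0.21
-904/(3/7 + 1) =-632.80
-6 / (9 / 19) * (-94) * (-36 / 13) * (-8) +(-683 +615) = 342028 / 13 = 26309.85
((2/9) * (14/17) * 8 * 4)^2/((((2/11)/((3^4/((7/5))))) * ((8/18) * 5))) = 1419264/289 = 4910.95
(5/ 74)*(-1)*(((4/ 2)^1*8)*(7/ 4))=-1.89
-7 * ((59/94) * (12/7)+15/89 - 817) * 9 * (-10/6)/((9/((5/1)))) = -47585.74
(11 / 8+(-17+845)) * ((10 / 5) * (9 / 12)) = 19905 / 16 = 1244.06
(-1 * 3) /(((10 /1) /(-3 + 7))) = -6 /5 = -1.20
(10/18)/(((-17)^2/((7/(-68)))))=-35/176868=-0.00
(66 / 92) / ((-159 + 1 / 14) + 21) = -231 / 44413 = -0.01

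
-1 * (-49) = 49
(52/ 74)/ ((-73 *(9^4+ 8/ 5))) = -130/ 88627913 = -0.00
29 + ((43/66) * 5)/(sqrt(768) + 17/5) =43000 * sqrt(3)/624063 + 36177379/1248126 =29.10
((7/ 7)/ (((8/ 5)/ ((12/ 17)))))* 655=9825/ 34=288.97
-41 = -41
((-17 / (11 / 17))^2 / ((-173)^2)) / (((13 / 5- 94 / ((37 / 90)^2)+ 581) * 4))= 571701245 / 2719562273912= 0.00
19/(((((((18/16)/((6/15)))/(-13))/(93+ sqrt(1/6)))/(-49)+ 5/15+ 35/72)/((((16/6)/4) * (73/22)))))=8587804680 * sqrt(6)/1612741158469859+ 82714664866255968/1612741158469859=51.29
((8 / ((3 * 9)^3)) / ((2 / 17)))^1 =68 / 19683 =0.00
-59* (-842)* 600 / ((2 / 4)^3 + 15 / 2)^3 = 67235.06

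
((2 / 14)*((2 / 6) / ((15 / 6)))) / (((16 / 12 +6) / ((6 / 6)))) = 1 / 385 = 0.00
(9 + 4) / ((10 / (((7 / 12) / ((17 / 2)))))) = 91 / 1020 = 0.09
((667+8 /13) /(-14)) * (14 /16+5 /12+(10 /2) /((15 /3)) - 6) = 257477 /1456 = 176.84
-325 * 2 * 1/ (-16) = 325/ 8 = 40.62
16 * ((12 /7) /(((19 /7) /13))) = 2496 /19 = 131.37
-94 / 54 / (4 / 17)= -799 / 108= -7.40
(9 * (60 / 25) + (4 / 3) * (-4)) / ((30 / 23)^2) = 32269 / 3375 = 9.56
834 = 834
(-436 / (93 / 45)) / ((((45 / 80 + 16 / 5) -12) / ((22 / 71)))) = 11510400 / 1450459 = 7.94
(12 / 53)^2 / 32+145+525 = 3764069 / 5618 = 670.00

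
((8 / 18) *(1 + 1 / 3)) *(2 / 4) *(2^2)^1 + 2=86 / 27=3.19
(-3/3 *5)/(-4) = 5/4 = 1.25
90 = 90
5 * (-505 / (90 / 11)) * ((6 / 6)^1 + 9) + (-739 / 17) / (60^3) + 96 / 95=-3085.10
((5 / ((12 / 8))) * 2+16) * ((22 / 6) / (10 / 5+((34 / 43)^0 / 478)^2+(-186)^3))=-170906032 / 13232350632015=-0.00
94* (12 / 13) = 1128 / 13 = 86.77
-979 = -979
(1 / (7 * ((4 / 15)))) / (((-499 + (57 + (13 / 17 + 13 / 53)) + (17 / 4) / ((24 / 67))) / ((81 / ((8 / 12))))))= -39409740 / 259823431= -0.15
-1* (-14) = 14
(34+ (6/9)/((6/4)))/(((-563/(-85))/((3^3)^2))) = 2134350/563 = 3791.03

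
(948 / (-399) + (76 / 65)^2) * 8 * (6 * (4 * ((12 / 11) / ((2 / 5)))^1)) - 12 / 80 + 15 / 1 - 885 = -6915077877 / 4944940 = -1398.41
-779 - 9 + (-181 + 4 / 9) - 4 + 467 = -4550 / 9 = -505.56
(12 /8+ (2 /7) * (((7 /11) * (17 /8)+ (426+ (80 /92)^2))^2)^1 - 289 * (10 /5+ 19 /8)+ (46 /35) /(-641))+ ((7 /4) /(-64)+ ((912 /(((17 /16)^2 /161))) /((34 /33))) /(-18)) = 42124558386456329350187 /955453416478964480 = 44088.55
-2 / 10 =-1 / 5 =-0.20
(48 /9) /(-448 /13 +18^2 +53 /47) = 9776 /532791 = 0.02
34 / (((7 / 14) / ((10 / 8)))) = 85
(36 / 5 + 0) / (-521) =-36 / 2605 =-0.01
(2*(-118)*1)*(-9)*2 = 4248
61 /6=10.17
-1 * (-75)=75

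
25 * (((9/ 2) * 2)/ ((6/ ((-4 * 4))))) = -600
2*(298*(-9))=-5364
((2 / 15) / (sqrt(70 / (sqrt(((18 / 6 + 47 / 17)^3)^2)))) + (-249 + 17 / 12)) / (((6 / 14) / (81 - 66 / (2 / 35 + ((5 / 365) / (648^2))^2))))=4663781583433036417521 / 7516847348416652 - 307674584433818625996 * sqrt(595) / 13577305523077577675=619891.07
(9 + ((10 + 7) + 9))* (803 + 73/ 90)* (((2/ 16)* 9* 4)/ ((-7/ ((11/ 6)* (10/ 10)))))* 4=-795773/ 6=-132628.83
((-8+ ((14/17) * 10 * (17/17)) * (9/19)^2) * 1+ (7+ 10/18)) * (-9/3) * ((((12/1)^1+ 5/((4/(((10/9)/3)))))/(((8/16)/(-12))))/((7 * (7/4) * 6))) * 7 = 417324608/3479679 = 119.93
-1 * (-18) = 18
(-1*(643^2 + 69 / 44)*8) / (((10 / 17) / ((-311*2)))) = 38472071510 / 11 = 3497461046.36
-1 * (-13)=13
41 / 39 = 1.05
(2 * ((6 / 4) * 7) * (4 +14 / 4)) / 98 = 45 / 28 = 1.61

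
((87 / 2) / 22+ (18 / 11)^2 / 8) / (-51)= -373 / 8228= -0.05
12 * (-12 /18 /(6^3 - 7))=-8 /209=-0.04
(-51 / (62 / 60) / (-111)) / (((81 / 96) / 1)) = 5440 / 10323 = 0.53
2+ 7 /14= 5 /2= 2.50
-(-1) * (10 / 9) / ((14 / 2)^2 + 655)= 5 / 3168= 0.00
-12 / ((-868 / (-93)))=-9 / 7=-1.29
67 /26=2.58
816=816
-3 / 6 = -1 / 2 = -0.50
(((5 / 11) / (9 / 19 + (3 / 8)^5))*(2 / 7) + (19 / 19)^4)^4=735964567737209821505799647281 / 282955673932809345091804393521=2.60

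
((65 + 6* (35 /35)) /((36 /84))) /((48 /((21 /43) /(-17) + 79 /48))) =28200277 /5052672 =5.58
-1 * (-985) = 985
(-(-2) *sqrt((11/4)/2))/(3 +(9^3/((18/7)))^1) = sqrt(22)/573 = 0.01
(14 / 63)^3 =8 / 729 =0.01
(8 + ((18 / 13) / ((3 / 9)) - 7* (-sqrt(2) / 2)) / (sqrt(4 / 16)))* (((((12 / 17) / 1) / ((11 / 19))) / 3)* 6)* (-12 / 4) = -290016 / 2431 - 9576* sqrt(2) / 187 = -191.72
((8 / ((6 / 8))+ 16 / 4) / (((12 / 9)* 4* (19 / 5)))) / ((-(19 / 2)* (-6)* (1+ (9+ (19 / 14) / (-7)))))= 2695 / 2081526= 0.00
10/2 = 5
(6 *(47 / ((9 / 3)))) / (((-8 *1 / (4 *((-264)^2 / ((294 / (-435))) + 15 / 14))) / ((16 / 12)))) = 316648870 / 49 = 6462221.84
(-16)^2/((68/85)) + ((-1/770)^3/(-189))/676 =320.00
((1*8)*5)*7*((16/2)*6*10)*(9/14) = 86400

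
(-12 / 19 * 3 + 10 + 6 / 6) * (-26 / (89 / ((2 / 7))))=-8996 / 11837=-0.76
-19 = -19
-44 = -44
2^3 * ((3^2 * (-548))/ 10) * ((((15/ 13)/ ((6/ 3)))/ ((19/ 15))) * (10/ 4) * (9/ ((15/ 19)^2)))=-843372/ 13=-64874.77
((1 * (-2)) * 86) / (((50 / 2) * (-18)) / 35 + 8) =602 / 17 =35.41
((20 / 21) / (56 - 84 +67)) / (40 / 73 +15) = 292 / 185913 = 0.00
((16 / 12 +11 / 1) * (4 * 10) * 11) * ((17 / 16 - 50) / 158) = -531135 / 316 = -1680.81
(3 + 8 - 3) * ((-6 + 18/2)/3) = 8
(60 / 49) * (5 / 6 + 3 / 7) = 530 / 343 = 1.55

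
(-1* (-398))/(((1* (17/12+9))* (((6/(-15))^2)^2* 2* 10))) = 74.62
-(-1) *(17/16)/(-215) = -17/3440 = -0.00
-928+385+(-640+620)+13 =-550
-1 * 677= -677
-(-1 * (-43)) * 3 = -129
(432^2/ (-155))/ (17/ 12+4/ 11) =-24634368/ 36425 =-676.30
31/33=0.94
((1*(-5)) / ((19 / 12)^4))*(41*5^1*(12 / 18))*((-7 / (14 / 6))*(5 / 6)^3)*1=24600000 / 130321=188.76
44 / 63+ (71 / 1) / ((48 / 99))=148313 / 1008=147.14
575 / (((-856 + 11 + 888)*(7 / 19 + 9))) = 1.43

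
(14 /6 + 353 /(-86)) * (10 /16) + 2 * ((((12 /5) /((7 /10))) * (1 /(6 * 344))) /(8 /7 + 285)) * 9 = -4576423 /4134192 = -1.11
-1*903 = -903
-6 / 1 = -6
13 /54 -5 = -257 /54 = -4.76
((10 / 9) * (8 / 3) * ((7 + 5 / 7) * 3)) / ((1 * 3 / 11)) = 1760 / 7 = 251.43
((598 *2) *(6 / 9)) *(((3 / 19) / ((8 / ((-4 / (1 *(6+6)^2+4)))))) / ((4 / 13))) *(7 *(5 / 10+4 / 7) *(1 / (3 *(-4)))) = 19435 / 22496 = 0.86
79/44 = 1.80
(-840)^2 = 705600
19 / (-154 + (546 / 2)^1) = 19 / 119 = 0.16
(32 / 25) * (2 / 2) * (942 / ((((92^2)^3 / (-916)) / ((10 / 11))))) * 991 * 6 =-320664807 / 32567895580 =-0.01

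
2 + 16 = 18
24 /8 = 3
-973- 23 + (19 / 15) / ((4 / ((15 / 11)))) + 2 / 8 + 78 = -20181 / 22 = -917.32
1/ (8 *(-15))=-1/ 120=-0.01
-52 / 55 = -0.95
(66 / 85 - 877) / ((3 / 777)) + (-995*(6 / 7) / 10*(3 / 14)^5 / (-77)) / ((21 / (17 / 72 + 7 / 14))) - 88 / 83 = -25991461039823498193 / 114528609690880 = -226942.95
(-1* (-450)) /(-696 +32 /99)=-22275 /34436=-0.65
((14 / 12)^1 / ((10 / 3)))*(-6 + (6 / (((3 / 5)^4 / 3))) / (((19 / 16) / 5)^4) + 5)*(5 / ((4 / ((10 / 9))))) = 1791958948885 / 84448008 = 21219.67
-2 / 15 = -0.13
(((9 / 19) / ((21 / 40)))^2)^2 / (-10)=-20736000 / 312900721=-0.07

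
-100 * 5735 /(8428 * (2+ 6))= -143375 /16856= -8.51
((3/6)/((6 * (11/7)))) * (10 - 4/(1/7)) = -21/22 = -0.95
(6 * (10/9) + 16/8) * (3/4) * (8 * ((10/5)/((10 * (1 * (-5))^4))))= 52/3125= 0.02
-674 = -674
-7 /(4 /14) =-49 /2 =-24.50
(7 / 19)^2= 49 / 361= 0.14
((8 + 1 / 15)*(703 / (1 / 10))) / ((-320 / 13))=-1105819 / 480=-2303.79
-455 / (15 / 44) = -4004 / 3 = -1334.67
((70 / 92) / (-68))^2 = 1225 / 9784384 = 0.00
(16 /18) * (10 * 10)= 800 /9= 88.89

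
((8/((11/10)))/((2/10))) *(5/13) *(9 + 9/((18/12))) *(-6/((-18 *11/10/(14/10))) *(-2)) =-280000/1573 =-178.00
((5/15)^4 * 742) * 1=742/81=9.16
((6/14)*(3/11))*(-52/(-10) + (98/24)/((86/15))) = 91521/132440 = 0.69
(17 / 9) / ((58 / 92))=782 / 261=3.00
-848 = -848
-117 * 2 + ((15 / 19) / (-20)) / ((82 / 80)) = -182316 / 779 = -234.04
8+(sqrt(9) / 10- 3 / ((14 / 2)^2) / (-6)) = 2036 / 245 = 8.31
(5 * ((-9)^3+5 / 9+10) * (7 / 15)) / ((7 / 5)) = -32330 / 27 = -1197.41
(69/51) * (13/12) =299/204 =1.47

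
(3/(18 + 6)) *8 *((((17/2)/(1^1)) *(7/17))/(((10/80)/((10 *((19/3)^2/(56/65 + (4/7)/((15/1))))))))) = 11497850/921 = 12484.09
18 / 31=0.58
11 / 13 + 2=37 / 13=2.85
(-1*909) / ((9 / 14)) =-1414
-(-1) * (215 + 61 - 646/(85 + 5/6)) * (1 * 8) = 1106112/515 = 2147.79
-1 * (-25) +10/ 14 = 180/ 7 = 25.71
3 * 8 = 24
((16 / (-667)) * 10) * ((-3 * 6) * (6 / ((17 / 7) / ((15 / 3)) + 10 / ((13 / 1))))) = 7862400 / 380857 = 20.64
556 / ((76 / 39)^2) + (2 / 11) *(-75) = 2109009 / 15884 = 132.78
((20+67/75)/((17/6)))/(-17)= -3134/7225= -0.43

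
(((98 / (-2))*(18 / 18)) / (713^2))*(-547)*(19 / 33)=509257 / 16776177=0.03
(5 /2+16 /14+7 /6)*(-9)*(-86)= 26058 /7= 3722.57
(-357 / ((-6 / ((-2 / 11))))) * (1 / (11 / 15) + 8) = -12257 / 121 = -101.30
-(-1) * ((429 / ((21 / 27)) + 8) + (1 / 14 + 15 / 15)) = 7849 / 14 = 560.64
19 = 19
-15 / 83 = -0.18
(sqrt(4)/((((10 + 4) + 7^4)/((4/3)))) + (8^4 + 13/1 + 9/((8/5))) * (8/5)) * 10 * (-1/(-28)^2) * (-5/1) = 419.86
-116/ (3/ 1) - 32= -212/ 3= -70.67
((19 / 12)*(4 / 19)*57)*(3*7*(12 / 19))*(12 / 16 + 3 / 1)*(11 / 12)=3465 / 4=866.25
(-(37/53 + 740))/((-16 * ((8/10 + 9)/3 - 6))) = -588855/34768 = -16.94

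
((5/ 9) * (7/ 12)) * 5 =175/ 108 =1.62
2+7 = 9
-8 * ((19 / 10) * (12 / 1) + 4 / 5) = -944 / 5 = -188.80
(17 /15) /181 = 17 /2715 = 0.01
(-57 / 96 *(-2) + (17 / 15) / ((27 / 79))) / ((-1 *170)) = -29183 / 1101600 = -0.03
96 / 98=48 / 49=0.98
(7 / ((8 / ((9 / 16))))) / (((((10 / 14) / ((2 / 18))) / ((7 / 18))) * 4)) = 343 / 46080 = 0.01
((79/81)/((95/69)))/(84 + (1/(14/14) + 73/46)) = 83582/10216395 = 0.01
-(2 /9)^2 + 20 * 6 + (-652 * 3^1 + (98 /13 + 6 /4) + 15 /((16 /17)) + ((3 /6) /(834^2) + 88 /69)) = -13549894327445 /7486964784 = -1809.80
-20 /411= -0.05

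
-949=-949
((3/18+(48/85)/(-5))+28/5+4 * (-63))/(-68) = 628183/173400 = 3.62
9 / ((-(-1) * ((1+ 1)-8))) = -3 / 2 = -1.50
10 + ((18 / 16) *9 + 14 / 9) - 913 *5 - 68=-4611.32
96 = 96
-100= -100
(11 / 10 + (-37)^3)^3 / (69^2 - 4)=-129953273081796359 / 4757000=-27318325222.16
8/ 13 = 0.62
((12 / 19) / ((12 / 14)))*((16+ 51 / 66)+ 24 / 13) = 13.72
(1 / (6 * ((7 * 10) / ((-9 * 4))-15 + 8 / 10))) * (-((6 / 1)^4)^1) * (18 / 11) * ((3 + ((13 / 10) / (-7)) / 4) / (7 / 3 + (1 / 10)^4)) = 217037880000 / 7832005643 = 27.71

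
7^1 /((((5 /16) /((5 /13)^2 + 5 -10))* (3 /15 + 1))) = -45920 /507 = -90.57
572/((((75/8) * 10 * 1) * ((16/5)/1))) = 143/75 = 1.91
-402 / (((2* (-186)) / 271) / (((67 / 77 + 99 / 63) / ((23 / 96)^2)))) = 15729481728 / 1262723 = 12456.80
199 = 199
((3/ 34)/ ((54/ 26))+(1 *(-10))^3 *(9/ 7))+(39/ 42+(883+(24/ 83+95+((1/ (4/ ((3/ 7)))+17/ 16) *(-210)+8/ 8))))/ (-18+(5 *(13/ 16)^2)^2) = -114988541176505/ 82781250678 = -1389.07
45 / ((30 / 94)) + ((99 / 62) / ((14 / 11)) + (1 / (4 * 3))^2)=4445389 / 31248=142.26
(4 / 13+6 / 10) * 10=118 / 13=9.08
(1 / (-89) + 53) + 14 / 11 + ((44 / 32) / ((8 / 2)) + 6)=1898641 / 31328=60.61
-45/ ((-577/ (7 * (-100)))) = -31500/ 577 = -54.59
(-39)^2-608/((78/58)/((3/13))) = 239417/169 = 1416.67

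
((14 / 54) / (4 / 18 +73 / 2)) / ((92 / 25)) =175 / 91218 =0.00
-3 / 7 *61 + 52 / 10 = -733 / 35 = -20.94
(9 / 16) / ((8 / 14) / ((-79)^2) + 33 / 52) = 5111379 / 5767516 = 0.89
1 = 1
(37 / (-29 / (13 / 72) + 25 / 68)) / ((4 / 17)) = -139009 / 141659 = -0.98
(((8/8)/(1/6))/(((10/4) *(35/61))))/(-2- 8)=-0.42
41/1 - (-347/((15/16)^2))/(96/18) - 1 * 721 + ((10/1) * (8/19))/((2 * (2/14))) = -842512/1425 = -591.24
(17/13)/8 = 17/104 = 0.16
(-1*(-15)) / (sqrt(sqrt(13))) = 15*13^(3 / 4) / 13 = 7.90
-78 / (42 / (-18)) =234 / 7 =33.43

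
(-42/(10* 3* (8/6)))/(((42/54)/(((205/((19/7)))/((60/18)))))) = -23247/760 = -30.59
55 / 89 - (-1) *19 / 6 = 3.78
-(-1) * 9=9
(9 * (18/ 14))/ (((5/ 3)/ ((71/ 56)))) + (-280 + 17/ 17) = -270.20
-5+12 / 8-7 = -21 / 2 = -10.50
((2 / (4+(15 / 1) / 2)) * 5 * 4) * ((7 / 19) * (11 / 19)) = 6160 / 8303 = 0.74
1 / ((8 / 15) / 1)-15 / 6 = -5 / 8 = -0.62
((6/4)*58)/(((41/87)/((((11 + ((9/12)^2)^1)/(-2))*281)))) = -393474465/1312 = -299904.32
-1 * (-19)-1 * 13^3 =-2178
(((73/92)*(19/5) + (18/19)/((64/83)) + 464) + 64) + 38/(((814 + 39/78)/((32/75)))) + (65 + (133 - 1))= 1245943602203/1708495200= 729.26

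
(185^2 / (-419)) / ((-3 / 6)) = 68450 / 419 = 163.37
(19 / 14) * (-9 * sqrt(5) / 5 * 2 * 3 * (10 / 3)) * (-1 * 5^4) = 213750 * sqrt(5) / 7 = 68279.93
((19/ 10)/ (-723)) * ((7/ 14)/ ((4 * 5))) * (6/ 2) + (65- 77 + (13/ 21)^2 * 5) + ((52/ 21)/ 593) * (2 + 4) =-253587000347/ 25209853200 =-10.06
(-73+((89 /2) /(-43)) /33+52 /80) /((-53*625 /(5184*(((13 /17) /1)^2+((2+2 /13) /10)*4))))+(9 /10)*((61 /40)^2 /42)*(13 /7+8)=311503507511640291 /18460109668000000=16.87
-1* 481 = -481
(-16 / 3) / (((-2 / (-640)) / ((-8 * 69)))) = 942080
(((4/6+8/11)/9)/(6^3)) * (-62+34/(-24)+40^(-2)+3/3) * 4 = -6890731/38491200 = -0.18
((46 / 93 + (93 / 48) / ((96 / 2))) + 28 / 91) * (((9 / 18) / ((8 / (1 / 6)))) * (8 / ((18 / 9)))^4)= 260813 / 116064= 2.25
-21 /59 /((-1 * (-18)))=-7 /354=-0.02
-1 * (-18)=18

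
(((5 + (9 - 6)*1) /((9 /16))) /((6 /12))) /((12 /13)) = 832 /27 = 30.81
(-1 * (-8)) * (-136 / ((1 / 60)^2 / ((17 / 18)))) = -3699200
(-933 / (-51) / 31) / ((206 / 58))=9019 / 54281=0.17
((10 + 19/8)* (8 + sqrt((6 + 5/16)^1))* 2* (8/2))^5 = 59791797115273179* sqrt(101)/1024 + 20292425392676679/32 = 1220954821032660.18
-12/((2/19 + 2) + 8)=-19/16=-1.19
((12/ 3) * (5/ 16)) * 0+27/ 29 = 27/ 29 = 0.93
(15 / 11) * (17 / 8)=2.90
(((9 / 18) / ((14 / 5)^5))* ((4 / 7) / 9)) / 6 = 3125 / 101648736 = 0.00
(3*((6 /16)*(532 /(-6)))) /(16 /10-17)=285 /44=6.48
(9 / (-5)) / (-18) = 1 / 10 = 0.10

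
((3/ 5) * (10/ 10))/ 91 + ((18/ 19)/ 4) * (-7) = -28551/ 17290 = -1.65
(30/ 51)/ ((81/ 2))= 20/ 1377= 0.01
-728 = -728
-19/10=-1.90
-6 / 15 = -0.40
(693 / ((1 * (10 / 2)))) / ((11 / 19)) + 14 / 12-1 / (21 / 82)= 49699 / 210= 236.66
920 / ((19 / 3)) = 2760 / 19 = 145.26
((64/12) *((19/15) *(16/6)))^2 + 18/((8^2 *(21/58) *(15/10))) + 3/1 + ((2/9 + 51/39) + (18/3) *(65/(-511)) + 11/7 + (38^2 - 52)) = 1668219359081/968549400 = 1722.39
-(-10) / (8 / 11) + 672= 2743 / 4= 685.75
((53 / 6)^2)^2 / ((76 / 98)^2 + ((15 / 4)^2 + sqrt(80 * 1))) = 10672293187768849 / 16141391458641 - 2911171376593984 * sqrt(5) / 16141391458641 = 257.89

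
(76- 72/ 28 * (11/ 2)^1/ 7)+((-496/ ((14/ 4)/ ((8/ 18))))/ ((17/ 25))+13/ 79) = -10944764/ 592263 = -18.48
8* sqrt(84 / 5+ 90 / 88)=4* sqrt(215655) / 55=33.77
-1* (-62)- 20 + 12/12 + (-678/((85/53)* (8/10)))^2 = 322862797/1156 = 279293.08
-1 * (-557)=557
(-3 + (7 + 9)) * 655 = 8515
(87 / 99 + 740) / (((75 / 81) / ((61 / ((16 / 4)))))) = 13422501 / 1100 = 12202.27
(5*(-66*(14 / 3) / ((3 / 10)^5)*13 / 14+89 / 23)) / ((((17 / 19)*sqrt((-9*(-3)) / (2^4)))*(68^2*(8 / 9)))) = -62488945435*sqrt(3) / 878680224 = -123.18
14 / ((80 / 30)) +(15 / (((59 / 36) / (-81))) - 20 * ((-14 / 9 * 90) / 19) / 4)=-3135499 / 4484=-699.26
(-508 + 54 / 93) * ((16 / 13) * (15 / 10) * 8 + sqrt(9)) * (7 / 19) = -1956570 / 589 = -3321.85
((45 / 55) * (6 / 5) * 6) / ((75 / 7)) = 756 / 1375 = 0.55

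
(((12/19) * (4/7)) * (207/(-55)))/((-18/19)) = 552/385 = 1.43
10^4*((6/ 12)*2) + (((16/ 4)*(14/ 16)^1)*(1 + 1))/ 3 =30007/ 3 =10002.33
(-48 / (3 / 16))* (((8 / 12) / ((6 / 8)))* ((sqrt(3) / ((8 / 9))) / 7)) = -256* sqrt(3) / 7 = -63.34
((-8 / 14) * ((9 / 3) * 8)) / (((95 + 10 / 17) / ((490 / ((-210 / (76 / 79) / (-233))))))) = -75.04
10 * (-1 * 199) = -1990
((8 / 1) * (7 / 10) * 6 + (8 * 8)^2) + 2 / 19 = 392322 / 95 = 4129.71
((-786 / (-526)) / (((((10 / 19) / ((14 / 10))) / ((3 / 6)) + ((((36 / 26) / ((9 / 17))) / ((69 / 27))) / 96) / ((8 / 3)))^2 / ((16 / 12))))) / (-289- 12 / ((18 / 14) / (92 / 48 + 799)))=-0.00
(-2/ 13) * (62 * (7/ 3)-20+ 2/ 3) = -752/ 39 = -19.28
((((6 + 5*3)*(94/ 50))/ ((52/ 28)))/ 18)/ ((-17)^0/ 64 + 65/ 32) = 73696/ 127725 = 0.58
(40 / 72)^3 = 125 / 729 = 0.17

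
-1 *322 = -322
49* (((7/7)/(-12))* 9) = -147/4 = -36.75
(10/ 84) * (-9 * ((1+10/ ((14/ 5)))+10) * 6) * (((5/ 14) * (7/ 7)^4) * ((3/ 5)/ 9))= -765/ 343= -2.23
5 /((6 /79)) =395 /6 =65.83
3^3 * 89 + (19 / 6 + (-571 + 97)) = 1932.17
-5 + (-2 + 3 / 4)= -6.25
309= 309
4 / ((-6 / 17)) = -34 / 3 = -11.33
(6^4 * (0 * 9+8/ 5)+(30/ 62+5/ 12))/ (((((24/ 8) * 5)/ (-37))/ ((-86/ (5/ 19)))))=116640742759/ 69750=1672268.71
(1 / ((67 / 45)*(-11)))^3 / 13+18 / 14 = 46836281826 / 36428715323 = 1.29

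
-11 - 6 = -17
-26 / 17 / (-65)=2 / 85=0.02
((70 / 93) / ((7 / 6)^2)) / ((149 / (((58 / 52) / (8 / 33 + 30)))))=28710 / 209744171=0.00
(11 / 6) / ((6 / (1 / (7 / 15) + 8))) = 781 / 252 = 3.10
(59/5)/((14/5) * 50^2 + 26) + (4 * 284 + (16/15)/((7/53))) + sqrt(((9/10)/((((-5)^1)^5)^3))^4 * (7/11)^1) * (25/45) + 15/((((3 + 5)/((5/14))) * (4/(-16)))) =9 * sqrt(77)/204890966415405273437500 + 187121001/163940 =1141.40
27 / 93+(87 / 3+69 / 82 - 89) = -149643 / 2542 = -58.87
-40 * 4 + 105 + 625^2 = 390570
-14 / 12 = -7 / 6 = -1.17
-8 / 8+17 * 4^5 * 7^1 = 121855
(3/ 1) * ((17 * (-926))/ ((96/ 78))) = -306969/ 8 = -38371.12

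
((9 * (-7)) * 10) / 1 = -630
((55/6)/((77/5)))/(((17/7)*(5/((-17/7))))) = -5/42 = -0.12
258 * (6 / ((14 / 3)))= 2322 / 7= 331.71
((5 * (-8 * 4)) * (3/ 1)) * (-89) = 42720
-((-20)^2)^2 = -160000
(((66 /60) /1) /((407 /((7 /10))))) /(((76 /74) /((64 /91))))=8 /6175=0.00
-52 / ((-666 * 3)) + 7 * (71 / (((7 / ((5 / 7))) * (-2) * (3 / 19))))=-2245721 / 13986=-160.57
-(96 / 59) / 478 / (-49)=48 / 690949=0.00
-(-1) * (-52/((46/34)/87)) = -3343.83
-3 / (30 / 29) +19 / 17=-303 / 170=-1.78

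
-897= -897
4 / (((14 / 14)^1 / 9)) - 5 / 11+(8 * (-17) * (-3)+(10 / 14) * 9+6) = 35110 / 77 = 455.97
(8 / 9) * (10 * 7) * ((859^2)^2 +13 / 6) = 914706861874120 / 27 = 33878031921263.70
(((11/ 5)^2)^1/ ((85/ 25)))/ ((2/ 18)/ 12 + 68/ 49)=640332/ 628405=1.02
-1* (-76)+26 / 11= 862 / 11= 78.36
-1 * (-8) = 8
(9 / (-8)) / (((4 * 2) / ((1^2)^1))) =-9 / 64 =-0.14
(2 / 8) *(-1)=-0.25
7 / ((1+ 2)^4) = 7 / 81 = 0.09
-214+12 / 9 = -638 / 3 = -212.67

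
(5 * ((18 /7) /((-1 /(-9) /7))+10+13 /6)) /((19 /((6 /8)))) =275 /8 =34.38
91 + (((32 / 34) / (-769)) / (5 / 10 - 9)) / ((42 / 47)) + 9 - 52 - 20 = 130678460 / 4667061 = 28.00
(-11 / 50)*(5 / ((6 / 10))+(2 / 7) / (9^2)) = -51997 / 28350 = -1.83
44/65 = 0.68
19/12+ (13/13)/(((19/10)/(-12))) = -1079/228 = -4.73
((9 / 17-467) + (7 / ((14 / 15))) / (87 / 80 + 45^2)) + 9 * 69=141937583 / 918493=154.53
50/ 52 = 25/ 26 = 0.96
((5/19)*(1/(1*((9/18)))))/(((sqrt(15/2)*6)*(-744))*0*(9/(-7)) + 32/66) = 165/152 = 1.09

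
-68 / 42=-34 / 21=-1.62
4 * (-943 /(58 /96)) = -181056 /29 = -6243.31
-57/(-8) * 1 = 57/8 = 7.12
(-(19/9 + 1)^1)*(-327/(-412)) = -2.47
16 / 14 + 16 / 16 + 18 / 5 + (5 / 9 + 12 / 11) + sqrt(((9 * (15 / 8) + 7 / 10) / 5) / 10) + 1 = sqrt(3515) / 100 + 29069 / 3465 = 8.98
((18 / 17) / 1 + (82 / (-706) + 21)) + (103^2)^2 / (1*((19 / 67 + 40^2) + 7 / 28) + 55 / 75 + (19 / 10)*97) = 2716124886180382 / 43075051979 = 63055.64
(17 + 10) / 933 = 9 / 311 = 0.03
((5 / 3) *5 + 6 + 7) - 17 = 13 / 3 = 4.33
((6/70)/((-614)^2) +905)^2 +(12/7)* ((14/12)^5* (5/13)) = 150153637921430547651127/183331859931838800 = 819026.43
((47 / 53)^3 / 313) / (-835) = -103823 / 38909748335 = -0.00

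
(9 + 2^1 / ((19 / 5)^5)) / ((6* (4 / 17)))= 378949397 / 59426376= 6.38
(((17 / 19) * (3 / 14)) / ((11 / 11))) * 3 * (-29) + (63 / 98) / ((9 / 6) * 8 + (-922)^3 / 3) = -3477620377557 / 208484791592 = -16.68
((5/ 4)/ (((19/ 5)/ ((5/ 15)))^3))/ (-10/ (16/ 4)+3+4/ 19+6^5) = 125/ 1152153882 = 0.00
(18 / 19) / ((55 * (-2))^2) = 9 / 114950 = 0.00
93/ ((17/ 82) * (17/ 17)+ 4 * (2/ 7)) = 1722/ 25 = 68.88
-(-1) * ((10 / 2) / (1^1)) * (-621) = -3105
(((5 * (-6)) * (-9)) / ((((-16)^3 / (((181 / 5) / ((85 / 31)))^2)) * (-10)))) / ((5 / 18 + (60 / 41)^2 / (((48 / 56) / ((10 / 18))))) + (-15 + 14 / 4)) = -12860401412043 / 110074135040000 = -0.12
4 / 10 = 2 / 5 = 0.40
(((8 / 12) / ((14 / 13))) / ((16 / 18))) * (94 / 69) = 611 / 644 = 0.95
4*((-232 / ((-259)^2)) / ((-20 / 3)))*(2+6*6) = 26448 / 335405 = 0.08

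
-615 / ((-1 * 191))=615 / 191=3.22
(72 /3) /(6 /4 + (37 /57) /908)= 1242144 /77671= 15.99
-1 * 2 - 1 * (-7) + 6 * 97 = 587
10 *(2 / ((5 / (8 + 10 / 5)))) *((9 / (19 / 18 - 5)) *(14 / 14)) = -91.27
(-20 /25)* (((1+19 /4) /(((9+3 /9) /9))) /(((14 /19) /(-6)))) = 35397 /980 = 36.12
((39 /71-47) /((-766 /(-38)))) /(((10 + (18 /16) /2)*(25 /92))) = -92238464 /114890425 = -0.80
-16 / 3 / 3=-16 / 9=-1.78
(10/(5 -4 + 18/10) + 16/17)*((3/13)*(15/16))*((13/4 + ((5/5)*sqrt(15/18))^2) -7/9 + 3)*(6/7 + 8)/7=18894345/2425696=7.79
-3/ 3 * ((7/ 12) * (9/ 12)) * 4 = -7/ 4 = -1.75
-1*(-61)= 61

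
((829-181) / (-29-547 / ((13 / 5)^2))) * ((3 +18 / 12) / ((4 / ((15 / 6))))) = -22815 / 1376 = -16.58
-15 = -15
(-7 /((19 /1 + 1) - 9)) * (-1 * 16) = 112 /11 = 10.18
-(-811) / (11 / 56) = 45416 / 11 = 4128.73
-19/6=-3.17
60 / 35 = 12 / 7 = 1.71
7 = 7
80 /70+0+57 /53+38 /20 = 15279 /3710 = 4.12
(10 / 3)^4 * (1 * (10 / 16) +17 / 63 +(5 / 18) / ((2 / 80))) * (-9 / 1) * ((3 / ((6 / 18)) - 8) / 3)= -2521250 / 567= -4446.65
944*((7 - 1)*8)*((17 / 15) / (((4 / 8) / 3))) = 1540608 / 5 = 308121.60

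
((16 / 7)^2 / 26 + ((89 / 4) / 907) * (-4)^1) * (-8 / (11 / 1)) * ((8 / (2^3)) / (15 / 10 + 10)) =-950448 / 146173027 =-0.01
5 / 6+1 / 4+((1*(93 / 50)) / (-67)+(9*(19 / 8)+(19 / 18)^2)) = 25555493 / 1085400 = 23.54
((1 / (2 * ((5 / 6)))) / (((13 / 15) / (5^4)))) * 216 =1215000 / 13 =93461.54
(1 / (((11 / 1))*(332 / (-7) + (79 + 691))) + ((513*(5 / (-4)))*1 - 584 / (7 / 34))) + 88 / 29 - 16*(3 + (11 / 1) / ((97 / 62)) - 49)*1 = -2851.28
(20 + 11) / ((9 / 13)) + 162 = 1861 / 9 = 206.78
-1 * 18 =-18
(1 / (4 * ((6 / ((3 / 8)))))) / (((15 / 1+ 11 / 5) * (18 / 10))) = 25 / 49536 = 0.00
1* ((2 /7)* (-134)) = -268 /7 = -38.29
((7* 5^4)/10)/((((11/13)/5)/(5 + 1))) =170625/11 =15511.36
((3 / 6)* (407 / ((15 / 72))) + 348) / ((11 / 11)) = 6624 / 5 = 1324.80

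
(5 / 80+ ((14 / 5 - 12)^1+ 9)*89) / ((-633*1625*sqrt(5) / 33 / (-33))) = -515097*sqrt(5) / 137150000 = -0.01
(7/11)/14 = 1/22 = 0.05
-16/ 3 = -5.33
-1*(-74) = 74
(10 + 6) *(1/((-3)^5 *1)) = -16/243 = -0.07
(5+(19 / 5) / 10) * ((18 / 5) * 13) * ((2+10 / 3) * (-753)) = -126395568 / 125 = -1011164.54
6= 6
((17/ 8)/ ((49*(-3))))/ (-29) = 0.00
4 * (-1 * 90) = -360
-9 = -9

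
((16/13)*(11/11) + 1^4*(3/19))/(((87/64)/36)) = 263424/7163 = 36.78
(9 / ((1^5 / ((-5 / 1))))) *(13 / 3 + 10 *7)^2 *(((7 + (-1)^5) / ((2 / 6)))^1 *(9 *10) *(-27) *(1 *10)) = 108757323000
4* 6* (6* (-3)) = -432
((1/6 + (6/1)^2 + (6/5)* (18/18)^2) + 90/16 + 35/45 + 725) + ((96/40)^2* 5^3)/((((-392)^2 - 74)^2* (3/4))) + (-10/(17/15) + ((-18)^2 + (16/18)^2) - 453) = 8208342417681269/12993310365480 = 631.74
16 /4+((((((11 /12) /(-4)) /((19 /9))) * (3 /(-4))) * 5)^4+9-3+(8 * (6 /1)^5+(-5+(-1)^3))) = 136021842946145857 /2186423566336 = 62212.03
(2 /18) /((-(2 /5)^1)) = -5 /18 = -0.28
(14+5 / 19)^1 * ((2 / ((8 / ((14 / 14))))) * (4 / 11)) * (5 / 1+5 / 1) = 2710 / 209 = 12.97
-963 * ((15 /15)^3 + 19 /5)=-23112 /5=-4622.40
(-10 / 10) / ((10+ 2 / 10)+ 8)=-5 / 91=-0.05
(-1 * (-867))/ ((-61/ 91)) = -78897/ 61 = -1293.39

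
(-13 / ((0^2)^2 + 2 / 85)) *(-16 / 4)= 2210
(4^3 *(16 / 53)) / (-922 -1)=-1024 / 48919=-0.02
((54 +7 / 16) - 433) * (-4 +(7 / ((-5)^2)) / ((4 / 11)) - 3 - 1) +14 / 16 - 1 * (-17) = 4407811 / 1600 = 2754.88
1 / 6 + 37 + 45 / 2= 179 / 3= 59.67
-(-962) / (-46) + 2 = -435 / 23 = -18.91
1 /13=0.08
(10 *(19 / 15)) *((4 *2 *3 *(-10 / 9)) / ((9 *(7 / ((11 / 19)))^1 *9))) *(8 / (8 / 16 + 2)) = -5632 / 5103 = -1.10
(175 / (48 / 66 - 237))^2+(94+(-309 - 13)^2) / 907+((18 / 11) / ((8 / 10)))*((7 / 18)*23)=35923789190467 / 269570598308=133.26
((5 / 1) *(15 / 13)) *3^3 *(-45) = -7009.62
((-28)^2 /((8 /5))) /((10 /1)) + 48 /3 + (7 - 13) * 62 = -307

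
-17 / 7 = -2.43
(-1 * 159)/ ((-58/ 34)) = 2703/ 29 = 93.21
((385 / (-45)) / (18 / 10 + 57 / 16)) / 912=-35 / 20007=-0.00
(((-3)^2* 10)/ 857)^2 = 8100/ 734449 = 0.01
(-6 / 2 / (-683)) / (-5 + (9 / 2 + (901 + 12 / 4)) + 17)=6 / 1257403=0.00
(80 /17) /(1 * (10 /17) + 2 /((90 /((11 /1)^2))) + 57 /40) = 28800 /28777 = 1.00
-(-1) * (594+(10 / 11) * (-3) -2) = 6482 / 11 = 589.27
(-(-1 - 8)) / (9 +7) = 9 / 16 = 0.56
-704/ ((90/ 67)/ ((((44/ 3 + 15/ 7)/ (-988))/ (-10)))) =-1040644/ 1167075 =-0.89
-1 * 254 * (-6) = 1524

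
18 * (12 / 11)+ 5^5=34591 / 11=3144.64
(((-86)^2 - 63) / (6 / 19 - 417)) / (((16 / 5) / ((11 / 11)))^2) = -3483175 / 2026752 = -1.72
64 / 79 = 0.81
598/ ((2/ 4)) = 1196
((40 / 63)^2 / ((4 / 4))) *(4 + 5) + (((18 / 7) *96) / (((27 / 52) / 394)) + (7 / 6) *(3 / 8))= 1321750543 / 7056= 187322.92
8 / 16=1 / 2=0.50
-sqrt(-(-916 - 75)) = -sqrt(991) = -31.48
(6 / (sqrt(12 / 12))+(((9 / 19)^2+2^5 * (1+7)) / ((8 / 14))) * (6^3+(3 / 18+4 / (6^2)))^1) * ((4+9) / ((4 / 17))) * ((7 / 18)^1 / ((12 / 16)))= 2778393.89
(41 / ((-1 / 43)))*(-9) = 15867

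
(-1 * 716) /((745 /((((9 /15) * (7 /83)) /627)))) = -5012 /64617575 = -0.00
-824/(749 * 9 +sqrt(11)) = -2777292/22720535 +412 * sqrt(11)/22720535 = -0.12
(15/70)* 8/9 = 0.19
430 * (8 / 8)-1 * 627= -197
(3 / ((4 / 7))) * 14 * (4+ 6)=735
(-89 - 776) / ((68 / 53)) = -45845 / 68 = -674.19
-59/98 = -0.60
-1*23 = -23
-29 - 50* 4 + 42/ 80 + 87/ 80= -18191/ 80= -227.39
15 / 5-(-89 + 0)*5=448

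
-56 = -56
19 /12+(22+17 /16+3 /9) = 1199 /48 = 24.98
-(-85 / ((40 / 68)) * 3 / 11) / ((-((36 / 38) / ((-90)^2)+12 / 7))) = -25944975 / 1128677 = -22.99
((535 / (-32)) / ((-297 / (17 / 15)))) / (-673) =-1819 / 19188576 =-0.00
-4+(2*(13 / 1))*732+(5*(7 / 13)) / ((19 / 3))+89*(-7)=4546140 / 247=18405.43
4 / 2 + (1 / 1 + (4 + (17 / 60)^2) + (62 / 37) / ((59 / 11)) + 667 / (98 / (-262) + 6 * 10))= 1140479400757 / 61385086800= 18.58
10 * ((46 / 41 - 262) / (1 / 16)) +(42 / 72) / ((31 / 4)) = -159156193 / 3813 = -41740.41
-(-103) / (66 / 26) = 1339 / 33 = 40.58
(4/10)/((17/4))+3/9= 109/255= 0.43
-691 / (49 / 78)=-53898 / 49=-1099.96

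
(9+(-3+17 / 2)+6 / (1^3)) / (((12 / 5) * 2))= 205 / 48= 4.27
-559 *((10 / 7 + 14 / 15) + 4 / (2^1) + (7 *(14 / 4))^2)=-141950783 / 420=-337978.05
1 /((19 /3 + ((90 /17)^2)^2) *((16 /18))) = 2255067 /1587335192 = 0.00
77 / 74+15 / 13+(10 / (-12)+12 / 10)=18478 / 7215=2.56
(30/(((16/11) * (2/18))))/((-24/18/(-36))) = 40095/8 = 5011.88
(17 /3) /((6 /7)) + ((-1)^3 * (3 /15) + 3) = 847 /90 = 9.41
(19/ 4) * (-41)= -779/ 4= -194.75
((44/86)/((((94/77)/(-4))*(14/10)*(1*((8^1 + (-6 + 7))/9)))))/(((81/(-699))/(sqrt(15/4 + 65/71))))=1409650*sqrt(3763)/3874257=22.32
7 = 7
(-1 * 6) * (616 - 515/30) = -3593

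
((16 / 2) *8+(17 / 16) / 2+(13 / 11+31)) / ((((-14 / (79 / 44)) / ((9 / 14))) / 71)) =-1718524683 / 3035648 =-566.11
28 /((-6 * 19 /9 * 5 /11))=-462 /95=-4.86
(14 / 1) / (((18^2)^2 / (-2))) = -0.00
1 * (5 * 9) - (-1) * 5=50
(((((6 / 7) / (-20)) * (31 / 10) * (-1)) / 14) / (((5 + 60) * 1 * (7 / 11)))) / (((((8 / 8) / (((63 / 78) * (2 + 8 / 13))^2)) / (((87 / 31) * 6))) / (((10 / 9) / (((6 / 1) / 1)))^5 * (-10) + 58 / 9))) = 2130522117361 / 19183920312375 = 0.11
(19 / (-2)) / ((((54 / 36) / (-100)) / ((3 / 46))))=950 / 23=41.30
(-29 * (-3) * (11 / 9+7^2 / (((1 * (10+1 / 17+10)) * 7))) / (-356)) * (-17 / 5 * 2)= 1188623 / 455235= 2.61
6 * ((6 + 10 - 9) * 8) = 336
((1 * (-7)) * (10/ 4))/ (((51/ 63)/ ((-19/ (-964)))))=-13965/ 32776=-0.43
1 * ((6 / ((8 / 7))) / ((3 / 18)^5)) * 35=1428840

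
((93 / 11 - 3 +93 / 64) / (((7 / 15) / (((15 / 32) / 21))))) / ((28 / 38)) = 6929775 / 15454208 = 0.45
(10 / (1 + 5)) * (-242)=-1210 / 3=-403.33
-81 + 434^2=188275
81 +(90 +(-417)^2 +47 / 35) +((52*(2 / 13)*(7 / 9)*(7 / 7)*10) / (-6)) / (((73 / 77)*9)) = 108067841033 / 620865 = 174060.13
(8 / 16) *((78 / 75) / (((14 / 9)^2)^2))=85293 / 960400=0.09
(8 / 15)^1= 8 / 15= 0.53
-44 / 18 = -2.44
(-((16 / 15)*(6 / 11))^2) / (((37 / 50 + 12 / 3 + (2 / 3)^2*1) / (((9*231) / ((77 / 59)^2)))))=-1732368384 / 21736561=-79.70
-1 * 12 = -12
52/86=26/43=0.60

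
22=22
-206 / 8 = -103 / 4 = -25.75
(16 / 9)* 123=218.67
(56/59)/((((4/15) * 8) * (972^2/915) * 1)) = 10675/24774336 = 0.00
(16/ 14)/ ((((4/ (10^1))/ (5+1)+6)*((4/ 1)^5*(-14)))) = -15/ 1141504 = -0.00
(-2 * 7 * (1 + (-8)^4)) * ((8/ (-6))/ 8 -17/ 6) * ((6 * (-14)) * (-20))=289084320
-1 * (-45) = 45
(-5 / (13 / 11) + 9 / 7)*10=-2680 / 91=-29.45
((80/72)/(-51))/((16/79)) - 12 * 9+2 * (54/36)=-385955/3672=-105.11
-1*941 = -941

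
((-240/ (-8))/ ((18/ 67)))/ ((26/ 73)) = 24455/ 78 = 313.53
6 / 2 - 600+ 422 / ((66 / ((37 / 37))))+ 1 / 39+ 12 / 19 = -1602891 / 2717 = -589.95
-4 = -4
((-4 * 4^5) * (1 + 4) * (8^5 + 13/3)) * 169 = -340286935040/3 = -113428978346.67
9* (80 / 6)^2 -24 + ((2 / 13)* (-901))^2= 3513548 / 169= 20790.22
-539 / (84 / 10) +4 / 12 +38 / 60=-316 / 5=-63.20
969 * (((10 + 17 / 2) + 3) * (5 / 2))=208335 / 4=52083.75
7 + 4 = 11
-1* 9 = -9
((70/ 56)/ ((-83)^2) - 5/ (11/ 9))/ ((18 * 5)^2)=-247993/ 491047920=-0.00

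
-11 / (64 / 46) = -253 / 32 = -7.91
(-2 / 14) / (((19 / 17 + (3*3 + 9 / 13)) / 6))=-1326 / 16723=-0.08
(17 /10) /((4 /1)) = 17 /40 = 0.42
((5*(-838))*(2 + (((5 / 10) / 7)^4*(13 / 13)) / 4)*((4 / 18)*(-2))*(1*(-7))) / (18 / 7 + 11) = -42923617 / 22344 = -1921.04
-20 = -20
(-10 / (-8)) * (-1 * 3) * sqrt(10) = -15 * sqrt(10) / 4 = -11.86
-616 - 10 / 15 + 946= 988 / 3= 329.33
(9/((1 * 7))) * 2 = 18/7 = 2.57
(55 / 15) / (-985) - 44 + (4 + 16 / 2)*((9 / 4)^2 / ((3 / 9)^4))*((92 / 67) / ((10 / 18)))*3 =7215165436 / 197985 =36442.99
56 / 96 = 7 / 12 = 0.58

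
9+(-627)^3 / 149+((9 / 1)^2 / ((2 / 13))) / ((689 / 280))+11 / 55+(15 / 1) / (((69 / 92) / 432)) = -64970387033 / 39485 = -1645444.78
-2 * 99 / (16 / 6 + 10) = -297 / 19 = -15.63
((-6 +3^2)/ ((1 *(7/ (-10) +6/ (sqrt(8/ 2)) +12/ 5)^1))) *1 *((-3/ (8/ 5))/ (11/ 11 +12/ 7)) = -1575/ 3572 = -0.44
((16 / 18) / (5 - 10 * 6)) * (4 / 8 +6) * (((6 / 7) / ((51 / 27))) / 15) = -104 / 32725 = -0.00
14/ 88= 0.16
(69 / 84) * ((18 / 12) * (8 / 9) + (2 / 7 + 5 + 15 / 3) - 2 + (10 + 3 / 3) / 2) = 14605 / 1176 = 12.42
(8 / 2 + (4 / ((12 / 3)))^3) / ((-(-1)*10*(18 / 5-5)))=-5 / 14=-0.36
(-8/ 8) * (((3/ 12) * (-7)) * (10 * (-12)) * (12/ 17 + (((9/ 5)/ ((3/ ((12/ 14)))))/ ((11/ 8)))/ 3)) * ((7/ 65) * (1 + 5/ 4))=-513702/ 12155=-42.26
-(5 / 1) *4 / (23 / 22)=-440 / 23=-19.13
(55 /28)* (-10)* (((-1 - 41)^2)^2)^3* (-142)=84039698818091397427200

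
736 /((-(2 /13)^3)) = -202124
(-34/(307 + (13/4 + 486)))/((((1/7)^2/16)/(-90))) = 39168/13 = 3012.92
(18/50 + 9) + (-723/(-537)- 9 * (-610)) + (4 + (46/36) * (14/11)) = 5506.33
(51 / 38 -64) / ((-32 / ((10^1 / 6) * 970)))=5773925 / 1824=3165.53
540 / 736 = 135 / 184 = 0.73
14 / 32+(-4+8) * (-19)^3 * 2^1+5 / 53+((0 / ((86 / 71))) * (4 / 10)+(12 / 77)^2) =-275882206533 / 5027792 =-54871.44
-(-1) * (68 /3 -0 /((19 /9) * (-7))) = 68 /3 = 22.67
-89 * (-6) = 534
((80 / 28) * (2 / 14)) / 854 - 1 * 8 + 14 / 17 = -2552436 / 355691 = -7.18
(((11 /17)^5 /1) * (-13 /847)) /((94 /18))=-155727 /467132953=-0.00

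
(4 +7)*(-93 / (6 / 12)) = -2046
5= 5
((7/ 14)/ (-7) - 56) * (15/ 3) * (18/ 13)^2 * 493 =-313474050/ 1183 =-264982.29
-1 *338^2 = -114244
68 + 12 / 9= 208 / 3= 69.33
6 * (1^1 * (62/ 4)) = 93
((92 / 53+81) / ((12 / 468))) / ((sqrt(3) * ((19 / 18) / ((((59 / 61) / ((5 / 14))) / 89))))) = 169510068 * sqrt(3) / 5467003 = 53.70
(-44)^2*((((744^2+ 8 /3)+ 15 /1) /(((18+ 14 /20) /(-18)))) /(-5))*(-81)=-284092598592 /17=-16711329328.94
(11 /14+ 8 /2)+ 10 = 207 /14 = 14.79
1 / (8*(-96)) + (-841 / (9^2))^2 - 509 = -401.20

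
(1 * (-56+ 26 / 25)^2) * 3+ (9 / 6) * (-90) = 5579253 / 625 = 8926.80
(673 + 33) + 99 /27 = 2129 /3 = 709.67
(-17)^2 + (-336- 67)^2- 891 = 161807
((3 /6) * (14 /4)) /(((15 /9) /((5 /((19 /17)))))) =357 /76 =4.70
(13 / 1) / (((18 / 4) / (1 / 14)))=13 / 63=0.21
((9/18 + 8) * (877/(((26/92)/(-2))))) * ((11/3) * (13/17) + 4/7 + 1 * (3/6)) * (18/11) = -334878942/1001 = -334544.40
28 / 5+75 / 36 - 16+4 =-4.32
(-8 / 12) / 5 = -2 / 15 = -0.13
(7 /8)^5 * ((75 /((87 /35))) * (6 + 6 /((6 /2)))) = 14706125 /118784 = 123.81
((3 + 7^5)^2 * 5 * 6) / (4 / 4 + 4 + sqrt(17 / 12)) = 508636980000 / 283 - 16954566000 * sqrt(51) / 283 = 1369459930.65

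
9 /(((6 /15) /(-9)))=-405 /2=-202.50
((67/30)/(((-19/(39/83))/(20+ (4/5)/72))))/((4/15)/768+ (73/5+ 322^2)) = -0.00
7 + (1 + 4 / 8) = 17 / 2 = 8.50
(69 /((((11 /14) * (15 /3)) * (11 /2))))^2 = 10.20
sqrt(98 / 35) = sqrt(70) / 5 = 1.67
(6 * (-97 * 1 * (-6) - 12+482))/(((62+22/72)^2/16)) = 130885632/5031049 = 26.02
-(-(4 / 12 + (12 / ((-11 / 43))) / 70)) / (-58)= 389 / 66990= 0.01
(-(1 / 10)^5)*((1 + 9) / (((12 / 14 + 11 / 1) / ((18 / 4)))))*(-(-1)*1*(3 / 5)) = -189 / 8300000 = -0.00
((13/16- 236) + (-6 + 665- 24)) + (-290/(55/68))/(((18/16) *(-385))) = 244326487/609840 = 400.64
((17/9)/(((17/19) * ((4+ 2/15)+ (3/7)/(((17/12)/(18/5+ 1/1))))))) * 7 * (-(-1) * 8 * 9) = 192.58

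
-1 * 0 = 0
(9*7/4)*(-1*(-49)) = 3087/4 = 771.75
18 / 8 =9 / 4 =2.25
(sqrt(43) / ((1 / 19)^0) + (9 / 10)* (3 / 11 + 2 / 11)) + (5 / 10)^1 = 10 / 11 + sqrt(43) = 7.47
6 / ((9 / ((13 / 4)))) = 13 / 6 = 2.17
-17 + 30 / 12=-29 / 2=-14.50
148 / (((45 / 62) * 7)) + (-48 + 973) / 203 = 307729 / 9135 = 33.69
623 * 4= 2492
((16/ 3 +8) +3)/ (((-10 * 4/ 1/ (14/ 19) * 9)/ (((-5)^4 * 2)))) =-42875/ 1026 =-41.79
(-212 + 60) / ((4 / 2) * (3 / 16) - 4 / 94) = -457.22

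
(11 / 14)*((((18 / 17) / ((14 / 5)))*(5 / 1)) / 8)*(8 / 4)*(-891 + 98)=-1962675 / 6664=-294.52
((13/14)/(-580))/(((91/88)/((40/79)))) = -0.00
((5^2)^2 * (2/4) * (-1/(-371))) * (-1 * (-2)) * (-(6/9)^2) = -2500/3339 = -0.75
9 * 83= 747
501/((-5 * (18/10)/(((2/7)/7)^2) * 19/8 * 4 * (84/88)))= -29392/2873997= -0.01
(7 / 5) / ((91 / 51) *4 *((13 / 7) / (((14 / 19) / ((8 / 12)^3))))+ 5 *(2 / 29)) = 1956717 / 7931470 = 0.25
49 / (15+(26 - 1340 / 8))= -98 / 253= -0.39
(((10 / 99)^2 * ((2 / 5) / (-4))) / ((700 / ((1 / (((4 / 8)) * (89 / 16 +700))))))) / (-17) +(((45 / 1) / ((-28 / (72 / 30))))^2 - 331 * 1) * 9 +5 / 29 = -38019849545011177 / 13364073818865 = -2844.93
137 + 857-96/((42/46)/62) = -38674/7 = -5524.86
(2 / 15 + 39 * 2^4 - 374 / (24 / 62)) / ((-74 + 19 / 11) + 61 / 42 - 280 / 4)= 790097 / 325295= 2.43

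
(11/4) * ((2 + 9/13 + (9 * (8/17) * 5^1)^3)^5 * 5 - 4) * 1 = 4520979139665046730095753741102644718863317769/4251190568256936140921396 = 1063461886047307615563.42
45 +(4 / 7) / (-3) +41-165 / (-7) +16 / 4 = 2381 / 21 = 113.38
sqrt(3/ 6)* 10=5* sqrt(2)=7.07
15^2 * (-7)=-1575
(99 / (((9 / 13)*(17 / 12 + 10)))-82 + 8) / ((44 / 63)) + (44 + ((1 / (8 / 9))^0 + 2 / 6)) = -385975 / 9042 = -42.69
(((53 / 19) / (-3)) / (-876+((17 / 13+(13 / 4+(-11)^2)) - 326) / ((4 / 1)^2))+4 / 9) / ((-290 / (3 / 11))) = -28157834 / 67209368325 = -0.00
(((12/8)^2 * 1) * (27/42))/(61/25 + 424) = 2025/597016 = 0.00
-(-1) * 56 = 56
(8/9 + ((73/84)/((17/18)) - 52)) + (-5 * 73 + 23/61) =-54200413/130662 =-414.81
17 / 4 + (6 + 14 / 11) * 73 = 23547 / 44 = 535.16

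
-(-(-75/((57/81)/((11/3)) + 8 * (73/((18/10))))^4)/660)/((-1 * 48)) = 6655/31221993535810752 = 0.00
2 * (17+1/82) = 1395/41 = 34.02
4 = 4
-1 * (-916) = 916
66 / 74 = 33 / 37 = 0.89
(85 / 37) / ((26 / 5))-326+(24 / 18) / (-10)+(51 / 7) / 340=-65791877 / 202020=-325.67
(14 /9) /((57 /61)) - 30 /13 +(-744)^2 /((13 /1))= 283959680 /6669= 42579.05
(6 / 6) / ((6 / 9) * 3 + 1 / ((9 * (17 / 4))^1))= 153 / 310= 0.49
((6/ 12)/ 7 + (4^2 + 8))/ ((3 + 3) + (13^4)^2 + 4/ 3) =1011/ 34260690590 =0.00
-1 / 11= -0.09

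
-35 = -35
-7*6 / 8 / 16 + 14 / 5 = 791 / 320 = 2.47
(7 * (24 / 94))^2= 7056 / 2209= 3.19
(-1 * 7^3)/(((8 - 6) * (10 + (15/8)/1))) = -1372/95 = -14.44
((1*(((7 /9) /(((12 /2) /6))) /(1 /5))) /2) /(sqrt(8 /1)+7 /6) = -245 /717+140*sqrt(2) /239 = 0.49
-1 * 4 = -4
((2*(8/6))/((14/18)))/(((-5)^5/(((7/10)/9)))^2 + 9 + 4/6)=504/237304688921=0.00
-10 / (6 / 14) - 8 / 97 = -6814 / 291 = -23.42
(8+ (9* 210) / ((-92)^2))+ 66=314113 / 4232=74.22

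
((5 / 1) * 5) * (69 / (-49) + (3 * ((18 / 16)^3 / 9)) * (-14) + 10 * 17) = 50786675 / 12544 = 4048.68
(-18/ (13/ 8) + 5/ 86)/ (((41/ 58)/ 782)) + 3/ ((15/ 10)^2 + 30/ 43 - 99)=-1538496085042/ 126214933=-12189.49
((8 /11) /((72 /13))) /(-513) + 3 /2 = 152335 /101574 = 1.50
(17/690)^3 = 4913/328509000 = 0.00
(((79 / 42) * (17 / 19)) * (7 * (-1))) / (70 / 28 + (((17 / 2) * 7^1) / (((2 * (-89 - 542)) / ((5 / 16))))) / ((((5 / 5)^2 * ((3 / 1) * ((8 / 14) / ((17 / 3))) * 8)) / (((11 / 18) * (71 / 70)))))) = -93719310336 / 19858293023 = -4.72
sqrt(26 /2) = sqrt(13) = 3.61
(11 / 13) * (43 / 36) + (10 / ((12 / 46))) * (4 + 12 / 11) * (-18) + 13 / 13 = -18073169 / 5148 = -3510.72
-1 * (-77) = 77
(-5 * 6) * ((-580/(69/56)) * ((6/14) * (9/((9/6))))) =835200/23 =36313.04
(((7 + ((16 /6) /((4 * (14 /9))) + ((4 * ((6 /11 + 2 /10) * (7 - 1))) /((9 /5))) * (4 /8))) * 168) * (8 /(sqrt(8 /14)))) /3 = 91648 * sqrt(7) /33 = 7347.81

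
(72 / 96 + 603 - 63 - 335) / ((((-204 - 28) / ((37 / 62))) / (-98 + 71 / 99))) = 293273581 / 5696064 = 51.49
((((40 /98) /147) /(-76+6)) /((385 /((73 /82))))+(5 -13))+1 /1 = -5571268468 /795895485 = -7.00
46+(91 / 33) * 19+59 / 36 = 39613 / 396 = 100.03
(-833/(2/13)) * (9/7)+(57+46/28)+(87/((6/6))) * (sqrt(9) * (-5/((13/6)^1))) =-682970/91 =-7505.16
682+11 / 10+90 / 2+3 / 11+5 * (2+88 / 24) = 249713 / 330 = 756.71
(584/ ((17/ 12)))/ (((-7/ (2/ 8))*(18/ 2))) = -584/ 357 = -1.64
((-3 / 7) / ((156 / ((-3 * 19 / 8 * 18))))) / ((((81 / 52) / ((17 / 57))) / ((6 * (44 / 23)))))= 374 / 483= 0.77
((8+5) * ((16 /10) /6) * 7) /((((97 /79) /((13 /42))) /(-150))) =-917.59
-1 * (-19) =19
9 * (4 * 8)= 288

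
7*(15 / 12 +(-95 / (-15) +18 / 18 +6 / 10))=3857 / 60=64.28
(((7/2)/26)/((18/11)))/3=77/2808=0.03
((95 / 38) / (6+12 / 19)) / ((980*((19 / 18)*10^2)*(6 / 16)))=1 / 102900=0.00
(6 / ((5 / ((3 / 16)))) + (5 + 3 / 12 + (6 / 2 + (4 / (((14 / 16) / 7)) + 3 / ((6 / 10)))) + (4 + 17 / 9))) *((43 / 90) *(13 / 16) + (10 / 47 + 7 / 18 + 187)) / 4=2413.97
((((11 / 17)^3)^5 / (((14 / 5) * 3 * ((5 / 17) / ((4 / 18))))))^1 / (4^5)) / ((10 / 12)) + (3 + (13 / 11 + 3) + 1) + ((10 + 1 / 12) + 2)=6053519666413312062980161 / 298715734542502000120320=20.27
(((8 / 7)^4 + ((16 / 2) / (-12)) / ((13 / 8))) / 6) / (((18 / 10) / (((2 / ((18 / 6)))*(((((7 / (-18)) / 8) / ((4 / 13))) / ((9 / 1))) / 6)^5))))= -0.00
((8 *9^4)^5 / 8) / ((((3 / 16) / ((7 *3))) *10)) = 2788676672336642100658176 / 5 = 557735334467328420131635.20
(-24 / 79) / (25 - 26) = 24 / 79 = 0.30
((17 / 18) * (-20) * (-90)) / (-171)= -1700 / 171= -9.94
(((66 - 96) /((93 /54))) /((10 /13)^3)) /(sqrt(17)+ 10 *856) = -50777064 /11357405365+ 59319 *sqrt(17) /113574053650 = -0.00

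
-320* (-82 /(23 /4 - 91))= -307.80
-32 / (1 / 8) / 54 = -128 / 27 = -4.74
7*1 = 7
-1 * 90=-90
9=9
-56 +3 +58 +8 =13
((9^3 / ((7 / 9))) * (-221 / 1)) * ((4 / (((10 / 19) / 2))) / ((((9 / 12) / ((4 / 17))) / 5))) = -34572096 / 7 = -4938870.86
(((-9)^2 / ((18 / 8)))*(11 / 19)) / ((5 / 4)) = 1584 / 95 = 16.67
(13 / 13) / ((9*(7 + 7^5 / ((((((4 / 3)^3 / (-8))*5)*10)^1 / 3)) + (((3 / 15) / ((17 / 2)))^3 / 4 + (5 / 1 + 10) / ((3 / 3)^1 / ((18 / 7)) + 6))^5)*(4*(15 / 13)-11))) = 116946277059623999041672356933593750000 / 22344232032083556037278696615481577855855223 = 0.00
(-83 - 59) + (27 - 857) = -972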